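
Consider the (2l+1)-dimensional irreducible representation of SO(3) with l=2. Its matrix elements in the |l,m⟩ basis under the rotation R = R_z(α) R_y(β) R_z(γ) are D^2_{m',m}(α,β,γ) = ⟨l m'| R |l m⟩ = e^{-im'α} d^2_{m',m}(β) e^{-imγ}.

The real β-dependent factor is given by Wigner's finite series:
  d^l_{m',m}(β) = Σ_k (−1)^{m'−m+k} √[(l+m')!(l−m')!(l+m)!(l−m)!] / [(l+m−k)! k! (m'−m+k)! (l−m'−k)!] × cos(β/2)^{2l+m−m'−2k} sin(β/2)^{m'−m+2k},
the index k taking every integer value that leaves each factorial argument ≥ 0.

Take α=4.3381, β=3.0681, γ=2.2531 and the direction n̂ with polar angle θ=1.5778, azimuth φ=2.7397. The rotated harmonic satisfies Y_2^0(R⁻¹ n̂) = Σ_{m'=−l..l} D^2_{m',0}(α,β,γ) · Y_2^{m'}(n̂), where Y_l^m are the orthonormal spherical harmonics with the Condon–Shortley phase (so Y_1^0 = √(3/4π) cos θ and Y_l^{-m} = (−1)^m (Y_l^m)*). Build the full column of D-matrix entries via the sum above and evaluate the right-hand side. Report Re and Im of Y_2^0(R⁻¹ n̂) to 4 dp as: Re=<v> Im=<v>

Need the full column D^2_{m',0} for m'=−2..2 at α=4.3381, β=3.0681, γ=2.2531.
cos(β/2)=0.036738, sin(β/2)=0.999325
d^2_{-2,0}: single k=2 term ⇒ +0.003302;  D = -0.002419+0.002247i
d^2_{-1,0}: k∈[1..2] ⇒ +0.000121 -0.089807 = -0.089686;  D = +0.032790+0.083477i
d^2_{0,0}: k∈[0..2] ⇒ +0.000002 -0.005391 +0.997302 = +0.991913;  D = +0.991913+0.000000i
d^2_{1,0}: k∈[0..1] ⇒ -0.000121 +0.089807 = +0.089686;  D = -0.032790+0.083477i
d^2_{2,0}: single k=0 term ⇒ +0.003302;  D = -0.002419-0.002247i
Y_2^{m'}(θ=1.5778,φ=2.7397) and Σ D·Y over m':
  (-0.0024+0.0022i)·(+0.2681+0.2781i)  (+0.0328+0.0835i)·(+0.0050+0.0021i)  (+0.9919+0.0000i)·(-0.3153+0.0000i)  (-0.0328+0.0835i)·(-0.0050+0.0021i)  (-0.0024-0.0022i)·(+0.2681-0.2781i)
Y_2^0(R⁻¹ n̂) = -0.315368+0.000000i

Re=-0.3154 Im=0.0000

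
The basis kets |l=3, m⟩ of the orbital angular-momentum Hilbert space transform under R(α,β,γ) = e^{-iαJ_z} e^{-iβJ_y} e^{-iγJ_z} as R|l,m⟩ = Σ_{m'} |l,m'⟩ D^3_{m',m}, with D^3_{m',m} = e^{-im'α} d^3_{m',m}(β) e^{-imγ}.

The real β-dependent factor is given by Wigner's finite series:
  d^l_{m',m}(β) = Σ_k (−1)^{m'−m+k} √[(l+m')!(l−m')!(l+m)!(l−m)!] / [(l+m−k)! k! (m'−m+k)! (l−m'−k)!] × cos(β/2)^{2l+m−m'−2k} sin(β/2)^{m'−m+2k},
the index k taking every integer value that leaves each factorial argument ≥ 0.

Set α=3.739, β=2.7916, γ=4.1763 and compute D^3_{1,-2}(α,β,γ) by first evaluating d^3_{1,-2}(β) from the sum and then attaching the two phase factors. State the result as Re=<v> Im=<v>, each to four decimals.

Re=-0.0471 Im=-0.4756

D^3_{1,-2}(3.739,2.7916,4.1763) = e^{-i·1·3.739}·d^3_{1,-2}(2.7916)·e^{-i·-2·4.1763}. Compute d first:
With c≡cos(β/2)=0.174105 and s≡sin(β/2)=0.984727, N=[24·2·1·120]^{1/2}=75.894664
Admissible k: 0..1 (factorial args all ≥0)
  k=0: (−1)^3·75.8947/(12)·0.1741^3·0.9847^3 = -0.031872
  k=1: (−1)^4·75.8947/(24)·0.1741^1·0.9847^5 = +0.509788
d^3_{1,-2}(2.7916) = -0.031872 +0.509788 = +0.477916
D = (-0.826797+0.562501i)·(+0.477916)·(-0.478213+0.878244i) = -0.047136-0.475586i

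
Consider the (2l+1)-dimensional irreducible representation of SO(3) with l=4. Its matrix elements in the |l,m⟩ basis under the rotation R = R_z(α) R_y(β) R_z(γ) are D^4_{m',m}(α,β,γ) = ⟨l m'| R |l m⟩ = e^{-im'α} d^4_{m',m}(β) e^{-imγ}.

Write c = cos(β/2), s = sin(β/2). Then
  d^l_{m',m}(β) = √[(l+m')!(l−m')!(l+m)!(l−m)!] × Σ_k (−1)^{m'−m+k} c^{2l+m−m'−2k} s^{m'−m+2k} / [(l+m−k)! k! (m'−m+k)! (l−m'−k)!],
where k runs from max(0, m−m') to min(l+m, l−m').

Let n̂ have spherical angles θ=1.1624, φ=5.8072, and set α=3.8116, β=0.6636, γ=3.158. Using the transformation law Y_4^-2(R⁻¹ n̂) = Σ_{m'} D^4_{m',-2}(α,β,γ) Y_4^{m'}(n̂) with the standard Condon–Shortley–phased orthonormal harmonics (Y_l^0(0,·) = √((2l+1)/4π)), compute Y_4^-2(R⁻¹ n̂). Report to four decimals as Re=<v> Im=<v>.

Need the full column D^4_{m',-2} for m'=−4..4 at α=3.8116, β=0.6636, γ=3.158.
cos(β/2)=0.945458, sin(β/2)=0.325745
d^4_{-4,-2}: single k=2 term ⇒ +0.401040;  D = -0.364741+0.166726i
d^4_{-3,-2}: k∈[1..2] ⇒ +0.823069 -0.293110 = +0.529960;  D = +0.240975-0.472005i
d^4_{-2,-2}: k∈[0..2] ⇒ +0.638464 -0.909473 +0.134950 = -0.136060;  D = -0.026760-0.133402i
d^4_{-1,-2}: k∈[0..2] ⇒ -0.933273 +0.553925 -0.043836 = -0.423184;  D = +0.322898+0.273535i
d^4_{0,-2}: k∈[0..2] ⇒ +0.719002 -0.227599 +0.010132 = +0.501534;  D = +0.501264+0.016455i
d^4_{1,-2}: k∈[0..2] ⇒ -0.369284 +0.065754 -0.001561 = -0.305090;  D = +0.245222-0.181511i
d^4_{2,-2}: k∈[0..2] ⇒ +0.134950 -0.012815 +0.000127 = +0.122261;  D = +0.031856-0.118038i
d^4_{3,-2}: k∈[0..1] ⇒ -0.034794 +0.001377 = -0.033417;  D = -0.013210-0.030695i
d^4_{4,-2}: single k=0 term ⇒ +0.005651;  D = -0.004974-0.002681i
Y_4^{m'}(θ=1.1624,φ=5.8072) and Σ D·Y over m':
  (-0.3647+0.1667i)·(-0.1027+0.2967i)  (+0.2410-0.4720i)·(+0.0547+0.3803i)  (-0.0268-0.1334i)·(+0.0170+0.0239i)  (+0.3229+0.2735i)·(-0.2906-0.1498i)  (+0.5013+0.0165i)·(-0.0911+0.0000i)  (+0.2452-0.1815i)·(+0.2906-0.1498i)  (+0.0319-0.1180i)·(+0.0170-0.0239i)  (-0.0132-0.0307i)·(-0.0547+0.3803i)  (-0.0050-0.0027i)·(-0.1027-0.2967i)
Y_4^-2(R⁻¹ n̂) = +0.138813-0.285597i

Re=0.1388 Im=-0.2856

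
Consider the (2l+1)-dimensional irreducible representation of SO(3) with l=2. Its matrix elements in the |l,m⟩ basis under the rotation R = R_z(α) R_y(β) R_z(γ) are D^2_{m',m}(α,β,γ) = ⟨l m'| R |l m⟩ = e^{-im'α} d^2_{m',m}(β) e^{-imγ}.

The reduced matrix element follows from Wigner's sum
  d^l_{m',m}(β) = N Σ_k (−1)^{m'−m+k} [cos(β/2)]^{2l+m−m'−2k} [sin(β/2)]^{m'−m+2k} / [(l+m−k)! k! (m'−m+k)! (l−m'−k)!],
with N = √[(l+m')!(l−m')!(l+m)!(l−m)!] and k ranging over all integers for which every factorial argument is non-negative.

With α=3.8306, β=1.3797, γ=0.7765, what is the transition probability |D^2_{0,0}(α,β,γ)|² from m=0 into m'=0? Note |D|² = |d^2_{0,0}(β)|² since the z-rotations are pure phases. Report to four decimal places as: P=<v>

P=0.1988

First d^2_{0,0}(β=1.3797), then the phase factors e^{-i(0)α} and e^{-i(0)γ}:
With c≡cos(β/2)=0.771341 and s≡sin(β/2)=0.636421, N=[2·2·2·2]^{1/2}=4.000000
k∈{0,1,2} keeps every argument non-negative
  k=0: (−1)^0·4.0000/(4)·0.7713^4·0.6364^0 = +0.353987
  k=1: (−1)^1·4.0000/(1)·0.7713^2·0.6364^2 = -0.963925
  k=2: (−1)^2·4.0000/(4)·0.7713^0·0.6364^4 = +0.164051
d^2_{0,0}(1.3797) = +0.353987 -0.963925 +0.164051 = -0.445887
|D^2_{0,0}|² = |d^2_{0,0}(β)|² = (-0.445887)² = 0.198815 (the z-rotation phases have unit modulus)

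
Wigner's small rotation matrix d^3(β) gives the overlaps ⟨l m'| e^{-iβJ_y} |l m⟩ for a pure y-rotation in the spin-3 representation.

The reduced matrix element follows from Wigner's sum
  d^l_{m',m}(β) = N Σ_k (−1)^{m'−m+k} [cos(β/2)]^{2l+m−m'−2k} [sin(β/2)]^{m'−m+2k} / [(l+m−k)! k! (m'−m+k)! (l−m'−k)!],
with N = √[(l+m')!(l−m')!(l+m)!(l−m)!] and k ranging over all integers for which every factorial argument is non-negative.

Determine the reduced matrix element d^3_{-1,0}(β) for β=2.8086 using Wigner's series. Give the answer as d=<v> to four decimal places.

d^3_{-1,0}(β=2.8086) via Wigner's sum:
c=cos(2.8086/2)=0.165728, s=sin(2.8086/2)=0.986171; N=√[2·24·6·6]=41.569219
Admissible k: 1..3 (factorial args all ≥0)
  k=1: (−1)^0·41.5692/(12)·0.1657^5·0.9862^1 = +0.000427
  k=2: (−1)^1·41.5692/(4)·0.1657^3·0.9862^3 = -0.045369
  k=3: (−1)^2·41.5692/(12)·0.1657^1·0.9862^5 = +0.535487
d^3_{-1,0}(2.8086) = +0.000427 -0.045369 +0.535487 = +0.490545

d=0.4905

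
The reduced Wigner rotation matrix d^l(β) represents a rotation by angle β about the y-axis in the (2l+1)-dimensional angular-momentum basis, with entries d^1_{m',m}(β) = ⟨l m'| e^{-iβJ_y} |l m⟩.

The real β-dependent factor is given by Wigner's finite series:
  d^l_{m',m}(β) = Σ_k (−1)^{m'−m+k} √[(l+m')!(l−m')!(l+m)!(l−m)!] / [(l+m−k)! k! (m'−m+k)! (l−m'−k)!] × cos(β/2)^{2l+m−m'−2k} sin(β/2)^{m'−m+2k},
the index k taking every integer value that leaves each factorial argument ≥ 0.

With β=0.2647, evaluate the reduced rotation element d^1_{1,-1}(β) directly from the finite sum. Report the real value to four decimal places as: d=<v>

d=0.0174

d^1_{1,-1}(β=0.2647) via Wigner's sum:
c=cos(0.2647/2)=0.991255, s=sin(0.2647/2)=0.131964; N=√[2·1·1·2]=2.000000
The bounds max(0,m−m')=0 and min(l+m,l−m')=0 give 1 term
  k=0: (−1)^2·2.0000/(2)·0.9913^0·0.1320^2 = +0.017414
d^1_{1,-1}(0.2647) = +0.017414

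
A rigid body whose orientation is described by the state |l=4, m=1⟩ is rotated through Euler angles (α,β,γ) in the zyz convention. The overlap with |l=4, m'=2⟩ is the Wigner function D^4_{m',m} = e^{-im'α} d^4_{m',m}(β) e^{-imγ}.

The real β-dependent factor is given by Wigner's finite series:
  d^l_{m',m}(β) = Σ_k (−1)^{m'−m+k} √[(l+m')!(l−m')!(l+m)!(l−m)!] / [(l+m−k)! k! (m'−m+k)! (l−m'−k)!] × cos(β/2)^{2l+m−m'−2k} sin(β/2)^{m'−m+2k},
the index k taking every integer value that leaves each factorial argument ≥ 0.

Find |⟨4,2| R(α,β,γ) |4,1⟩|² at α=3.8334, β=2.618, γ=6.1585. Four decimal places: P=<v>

P=0.0340

D^4_{2,1}(3.8334,2.618,6.1585) = e^{-i·2·3.8334}·d^4_{2,1}(2.618)·e^{-i·1·6.1585}. Compute d first:
c=cos(2.618/2)=0.258816, s=sin(2.618/2)=0.965927; N=√[720·2·120·6]=1018.233765
Admissible k: 0..2 (factorial args all ≥0)
  k=0: (−1)^1·1018.2338/(240)·0.2588^7·0.9659^1 = -0.000319
  k=1: (−1)^2·1018.2338/(48)·0.2588^5·0.9659^3 = +0.022202
  k=2: (−1)^3·1018.2338/(72)·0.2588^3·0.9659^5 = -0.206162
d^4_{2,1}(2.618) = -0.000319 +0.022202 -0.206162 = -0.184279
|D^4_{2,1}|² = |d^4_{2,1}(β)|² = (-0.184279)² = 0.033959 (the z-rotation phases have unit modulus)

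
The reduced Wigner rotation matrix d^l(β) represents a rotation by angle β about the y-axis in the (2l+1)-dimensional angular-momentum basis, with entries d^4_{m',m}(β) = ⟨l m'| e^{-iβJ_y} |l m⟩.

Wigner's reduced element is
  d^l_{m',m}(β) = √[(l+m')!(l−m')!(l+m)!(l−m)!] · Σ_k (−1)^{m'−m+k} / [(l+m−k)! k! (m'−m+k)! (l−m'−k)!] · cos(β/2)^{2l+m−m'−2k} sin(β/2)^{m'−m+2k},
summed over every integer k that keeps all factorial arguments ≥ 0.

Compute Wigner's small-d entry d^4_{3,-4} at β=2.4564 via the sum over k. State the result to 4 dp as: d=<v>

d^4_{3,-4}(β=2.4564) via Wigner's sum:
Half-angle: c=0.335934, s=0.941886. N=√(5040·1·1·40320)=14255.272709
k∈{0} keeps every argument non-negative
  k=0: (−1)^7·14255.2727/(5040)·0.3359^1·0.9419^7 = -0.624864
d^4_{3,-4}(2.4564) = -0.624864

d=-0.6249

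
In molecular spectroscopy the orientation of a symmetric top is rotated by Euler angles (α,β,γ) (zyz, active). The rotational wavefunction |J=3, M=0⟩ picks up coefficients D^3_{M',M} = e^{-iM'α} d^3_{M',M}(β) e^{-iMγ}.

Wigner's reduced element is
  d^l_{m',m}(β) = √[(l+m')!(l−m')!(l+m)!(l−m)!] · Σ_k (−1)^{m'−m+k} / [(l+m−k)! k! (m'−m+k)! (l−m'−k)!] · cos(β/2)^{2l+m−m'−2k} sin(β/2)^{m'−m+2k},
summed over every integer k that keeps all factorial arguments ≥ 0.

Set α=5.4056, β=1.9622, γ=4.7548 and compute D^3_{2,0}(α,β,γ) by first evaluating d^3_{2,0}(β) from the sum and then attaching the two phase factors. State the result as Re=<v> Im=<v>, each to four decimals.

First d^3_{2,0}(β=1.9622), then the phase factors e^{-i(2)α} and e^{-i(0)γ}:
c=cos(1.9622/2)=0.556109, s=sin(1.9622/2)=0.831110; N=√[120·1·6·6]=65.726707
k∈{0,1} keeps every argument non-negative
  k=0: (−1)^2·65.7267/(12)·0.5561^4·0.8311^2 = +0.361839
  k=1: (−1)^3·65.7267/(12)·0.5561^2·0.8311^4 = -0.808189
d^3_{2,0}(1.9622) = +0.361839 -0.808189 = -0.446350
D = (-0.183331+0.983051i)·(-0.446350)·(+1.000000+0.000000i) = +0.081830-0.438785i

Re=0.0818 Im=-0.4388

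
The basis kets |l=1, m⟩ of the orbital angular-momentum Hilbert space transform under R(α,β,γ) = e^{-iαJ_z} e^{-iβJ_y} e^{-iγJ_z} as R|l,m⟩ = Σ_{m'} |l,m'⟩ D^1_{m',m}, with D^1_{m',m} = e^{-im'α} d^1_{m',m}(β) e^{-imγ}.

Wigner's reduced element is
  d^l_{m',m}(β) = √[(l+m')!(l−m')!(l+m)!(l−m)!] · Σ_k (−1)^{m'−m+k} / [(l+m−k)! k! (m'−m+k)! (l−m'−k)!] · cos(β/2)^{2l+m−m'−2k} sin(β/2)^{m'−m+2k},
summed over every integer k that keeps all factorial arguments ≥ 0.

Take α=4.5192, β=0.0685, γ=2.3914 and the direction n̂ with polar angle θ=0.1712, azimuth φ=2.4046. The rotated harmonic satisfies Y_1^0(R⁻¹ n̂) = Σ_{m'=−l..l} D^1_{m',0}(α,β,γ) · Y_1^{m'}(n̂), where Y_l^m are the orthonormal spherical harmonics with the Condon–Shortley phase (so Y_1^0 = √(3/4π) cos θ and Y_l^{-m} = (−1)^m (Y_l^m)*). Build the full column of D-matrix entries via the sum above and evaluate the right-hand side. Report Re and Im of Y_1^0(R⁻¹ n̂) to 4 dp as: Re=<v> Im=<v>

Need the full column D^1_{m',0} for m'=−1..1 at α=4.5192, β=0.0685, γ=2.3914.
cos(β/2)=0.999414, sin(β/2)=0.034243
d^1_{-1,0}: single k=1 term ⇒ +0.048399;  D = -0.009292-0.047499i
d^1_{0,0}: k∈[0..1] ⇒ +0.998827 -0.001173 = +0.997655;  D = +0.997655+0.000000i
d^1_{1,0}: single k=0 term ⇒ -0.048399;  D = +0.009292-0.047499i
Y_1^{m'}(θ=0.1712,φ=2.4046) and Σ D·Y over m':
  (-0.0093-0.0475i)·(-0.0436-0.0396i)  (+0.9977+0.0000i)·(+0.4815+0.0000i)  (+0.0093-0.0475i)·(+0.0436-0.0396i)
Y_1^0(R⁻¹ n̂) = +0.477383+0.000000i

Re=0.4774 Im=0.0000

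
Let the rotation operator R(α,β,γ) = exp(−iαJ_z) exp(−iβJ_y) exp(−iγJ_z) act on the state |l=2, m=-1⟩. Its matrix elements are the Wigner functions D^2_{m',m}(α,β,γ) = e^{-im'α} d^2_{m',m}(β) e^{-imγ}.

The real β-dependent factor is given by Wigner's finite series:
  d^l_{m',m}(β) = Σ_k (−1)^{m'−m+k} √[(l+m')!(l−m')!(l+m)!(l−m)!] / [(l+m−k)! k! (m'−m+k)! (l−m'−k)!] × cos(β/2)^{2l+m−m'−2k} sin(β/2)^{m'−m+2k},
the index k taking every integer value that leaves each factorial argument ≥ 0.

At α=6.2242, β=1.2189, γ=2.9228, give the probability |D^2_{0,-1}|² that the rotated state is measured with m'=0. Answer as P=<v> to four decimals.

P=0.1570

D^2_{0,-1}(6.2242,1.2189,2.9228) = e^{-i·0·6.2242}·d^2_{0,-1}(1.2189)·e^{-i·-1·2.9228}. Compute d first:
With c≡cos(β/2)=0.819963 and s≡sin(β/2)=0.572417, N=[2·2·1·6]^{1/2}=4.898979
The bounds max(0,m−m')=0 and min(l+m,l−m')=1 give 2 terms
  k=0: (−1)^1·4.8990/(2)·0.8200^3·0.5724^1 = -0.772984
  k=1: (−1)^2·4.8990/(2)·0.8200^1·0.5724^3 = +0.376709
d^2_{0,-1}(1.2189) = -0.772984 +0.376709 = -0.396275
|D^2_{0,-1}|² = |d^2_{0,-1}(β)|² = (-0.396275)² = 0.157034 (the z-rotation phases have unit modulus)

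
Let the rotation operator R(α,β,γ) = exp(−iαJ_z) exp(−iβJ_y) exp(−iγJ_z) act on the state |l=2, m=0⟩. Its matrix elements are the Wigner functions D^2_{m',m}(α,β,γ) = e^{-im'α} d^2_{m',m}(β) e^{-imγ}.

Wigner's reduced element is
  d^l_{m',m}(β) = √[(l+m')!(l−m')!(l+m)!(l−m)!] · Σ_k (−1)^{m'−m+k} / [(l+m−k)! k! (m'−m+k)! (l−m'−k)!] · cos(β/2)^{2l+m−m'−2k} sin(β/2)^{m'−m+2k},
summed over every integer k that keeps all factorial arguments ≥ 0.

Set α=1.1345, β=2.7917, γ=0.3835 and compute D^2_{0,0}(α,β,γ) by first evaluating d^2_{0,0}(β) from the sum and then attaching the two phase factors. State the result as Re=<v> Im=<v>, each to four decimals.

D^2_{0,0}(1.1345,2.7917,0.3835) = e^{-i·0·1.1345}·d^2_{0,0}(2.7917)·e^{-i·0·0.3835}. Compute d first:
c=cos(2.7917/2)=0.174055, s=sin(2.7917/2)=0.984736; N=√[2·2·2·2]=4.000000
k∈{0,1,2} keeps every argument non-negative
  k=0: (−1)^0·4.0000/(4)·0.1741^4·0.9847^0 = +0.000918
  k=1: (−1)^1·4.0000/(1)·0.1741^2·0.9847^2 = -0.117510
  k=2: (−1)^2·4.0000/(4)·0.1741^0·0.9847^4 = +0.940327
d^2_{0,0}(2.7917) = +0.000918 -0.117510 +0.940327 = +0.823735
Attach z-rotation phases: D = e^{-i(0)(1.1345)}·(+0.823735)·e^{-i(0)(0.3835)} = +0.823735+0.000000i

Re=0.8237 Im=0.0000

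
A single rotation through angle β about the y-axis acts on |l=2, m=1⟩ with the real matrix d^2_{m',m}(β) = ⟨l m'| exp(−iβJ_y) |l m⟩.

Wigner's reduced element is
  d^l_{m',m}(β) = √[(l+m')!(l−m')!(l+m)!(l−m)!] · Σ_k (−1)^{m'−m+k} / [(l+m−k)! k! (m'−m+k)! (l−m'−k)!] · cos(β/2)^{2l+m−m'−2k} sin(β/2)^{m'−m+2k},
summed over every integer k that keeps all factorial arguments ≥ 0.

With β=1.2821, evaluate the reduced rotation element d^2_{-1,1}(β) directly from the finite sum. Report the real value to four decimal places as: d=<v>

d^2_{-1,1}(β=1.2821) via Wigner's sum:
c=cos(1.2821/2)=0.801468, s=sin(1.2821/2)=0.598037; N=√[1·6·6·1]=6.000000
k: max(0,(1)−(-1))=2 … min(2+(1),2−(-1))=3
  k=2: (−1)^0·6.0000/(2)·0.8015^2·0.5980^2 = +0.689208
  k=3: (−1)^1·6.0000/(6)·0.8015^0·0.5980^4 = -0.127913
d^2_{-1,1}(1.2821) = +0.689208 -0.127913 = +0.561296

d=0.5613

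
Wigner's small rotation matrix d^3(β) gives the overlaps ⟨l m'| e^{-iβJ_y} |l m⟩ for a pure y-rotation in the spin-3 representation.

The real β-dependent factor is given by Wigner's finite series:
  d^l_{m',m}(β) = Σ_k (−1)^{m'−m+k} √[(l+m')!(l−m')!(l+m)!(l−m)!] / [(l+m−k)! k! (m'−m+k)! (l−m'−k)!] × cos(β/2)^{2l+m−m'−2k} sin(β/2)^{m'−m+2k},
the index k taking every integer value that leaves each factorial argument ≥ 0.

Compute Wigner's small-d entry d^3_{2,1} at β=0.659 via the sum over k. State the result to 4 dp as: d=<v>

d^3_{2,1}(β=0.659) via Wigner's sum:
Half-angle: c=0.946204, s=0.323570. N=√(120·1·24·2)=75.894664
k∈{0,1} keeps every argument non-negative
  k=0: (−1)^1·75.8947/(24)·0.9462^5·0.3236^1 = -0.776055
  k=1: (−1)^2·75.8947/(12)·0.9462^3·0.3236^3 = +0.181505
d^3_{2,1}(0.659) = -0.776055 +0.181505 = -0.594550

d=-0.5946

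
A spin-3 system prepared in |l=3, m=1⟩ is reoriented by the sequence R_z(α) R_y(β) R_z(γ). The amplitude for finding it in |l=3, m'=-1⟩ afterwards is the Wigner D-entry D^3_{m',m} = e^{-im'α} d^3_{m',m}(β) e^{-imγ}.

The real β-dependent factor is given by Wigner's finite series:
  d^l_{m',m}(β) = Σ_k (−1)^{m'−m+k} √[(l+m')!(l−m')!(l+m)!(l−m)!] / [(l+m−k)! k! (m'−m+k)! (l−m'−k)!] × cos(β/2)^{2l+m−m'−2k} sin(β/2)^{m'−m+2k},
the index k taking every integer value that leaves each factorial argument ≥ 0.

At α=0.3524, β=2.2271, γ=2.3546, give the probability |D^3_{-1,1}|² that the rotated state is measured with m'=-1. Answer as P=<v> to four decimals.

P=0.0932

Split into d^3_{-1,1}(β=2.2271) × two z-phases.
c=cos(2.2271/2)=0.441479, s=sin(2.2271/2)=0.897272; N=√[2·24·24·2]=48.000000
k: max(0,(1)−(-1))=2 … min(3+(1),3−(-1))=4
  k=2: (−1)^0·48.0000/(8)·0.4415^4·0.8973^2 = +0.183501
  k=3: (−1)^1·48.0000/(6)·0.4415^2·0.8973^4 = -1.010662
  k=4: (−1)^2·48.0000/(48)·0.4415^0·0.8973^6 = +0.521847
d^3_{-1,1}(2.2271) = +0.183501 -1.010662 +0.521847 = -0.305313
|D^3_{-1,1}|² = |d^3_{-1,1}(β)|² = (-0.305313)² = 0.093216 (the z-rotation phases have unit modulus)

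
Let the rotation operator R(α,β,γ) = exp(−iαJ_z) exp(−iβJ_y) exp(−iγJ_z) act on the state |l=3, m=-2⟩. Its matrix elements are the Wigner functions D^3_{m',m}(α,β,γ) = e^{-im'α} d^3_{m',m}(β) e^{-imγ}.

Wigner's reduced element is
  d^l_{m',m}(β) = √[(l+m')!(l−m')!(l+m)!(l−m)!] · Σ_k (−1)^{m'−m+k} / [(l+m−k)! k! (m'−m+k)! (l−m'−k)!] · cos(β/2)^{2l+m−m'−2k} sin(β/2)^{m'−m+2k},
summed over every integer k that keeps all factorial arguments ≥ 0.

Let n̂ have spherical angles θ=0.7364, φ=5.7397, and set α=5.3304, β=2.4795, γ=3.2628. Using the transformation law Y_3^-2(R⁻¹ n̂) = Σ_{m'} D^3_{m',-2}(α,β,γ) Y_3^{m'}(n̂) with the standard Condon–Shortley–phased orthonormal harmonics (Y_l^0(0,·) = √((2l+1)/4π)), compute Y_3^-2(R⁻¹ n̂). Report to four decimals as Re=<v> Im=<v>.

Re=-0.1408 Im=-0.1437

Need the full column D^3_{m',-2} for m'=−3..3 at α=5.3304, β=2.4795, γ=3.2628.
cos(β/2)=0.325033, sin(β/2)=0.945703
d^3_{-3,-2}: single k=1 term ⇒ +0.008404;  D = -0.007269-0.004217i
d^3_{-2,-2}: k∈[0..1] ⇒ +0.001179 -0.049910 = -0.048731;  D = +0.004494+0.048523i
d^3_{-1,-2}: k∈[0..1] ⇒ -0.010849 +0.183686 = +0.172837;  D = +0.131031-0.112709i
d^3_{0,-2}: k∈[0..1] ⇒ +0.054674 -0.462843 = -0.408169;  D = -0.396235-0.097980i
d^3_{1,-2}: k∈[0..1] ⇒ -0.183686 +0.777500 = +0.593814;  D = +0.217827+0.552419i
d^3_{2,-2}: k∈[0..1] ⇒ +0.422516 -0.715365 = -0.292850;  D = +0.159799-0.245408i
d^3_{3,-2}: single k=0 term ⇒ -0.602249;  D = +0.601747-0.024578i
Y_3^{m'}(θ=0.7364,φ=5.7397) and Σ D·Y over m':
  (-0.0073-0.0042i)·(-0.0075+0.1262i)  (+0.0045+0.0485i)·(+0.1589+0.3023i)  (+0.1310-0.1127i)·(+0.3241+0.1958i)  (-0.3962-0.0980i)·(-0.0706+0.0000i)  (+0.2178+0.5524i)·(-0.3241+0.1958i)  (+0.1598-0.2454i)·(+0.1589-0.3023i)  (+0.6017-0.0246i)·(+0.0075+0.1262i)
Y_3^-2(R⁻¹ n̂) = -0.140800-0.143725i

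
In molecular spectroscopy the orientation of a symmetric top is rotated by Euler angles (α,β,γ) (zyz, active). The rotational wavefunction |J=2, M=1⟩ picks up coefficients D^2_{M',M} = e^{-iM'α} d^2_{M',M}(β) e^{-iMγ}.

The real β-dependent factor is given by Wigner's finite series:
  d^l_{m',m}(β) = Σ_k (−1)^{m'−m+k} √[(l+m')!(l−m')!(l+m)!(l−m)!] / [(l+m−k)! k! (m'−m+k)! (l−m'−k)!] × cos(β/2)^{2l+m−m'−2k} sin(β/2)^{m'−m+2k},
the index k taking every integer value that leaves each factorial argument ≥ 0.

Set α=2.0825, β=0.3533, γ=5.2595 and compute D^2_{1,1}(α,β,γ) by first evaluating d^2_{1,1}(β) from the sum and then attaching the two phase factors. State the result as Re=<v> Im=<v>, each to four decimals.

Re=0.4161 Im=-0.7405

D^2_{1,1}(2.0825,0.3533,5.2595) = e^{-i·1·2.0825}·d^2_{1,1}(0.3533)·e^{-i·1·5.2595}. Compute d first:
Half-angle: c=0.984438, s=0.175733. N=√(6·1·6·1)=6.000000
Admissible k: 0..1 (factorial args all ≥0)
  k=0: (−1)^0·6.0000/(6)·0.9844^4·0.1757^0 = +0.939190
  k=1: (−1)^1·6.0000/(2)·0.9844^2·0.1757^2 = -0.089785
d^2_{1,1}(0.3533) = +0.939190 -0.089785 = +0.849405
D = (-0.489663-0.871912i)·(+0.849405)·(+0.520222+0.854031i) = +0.416128-0.740490i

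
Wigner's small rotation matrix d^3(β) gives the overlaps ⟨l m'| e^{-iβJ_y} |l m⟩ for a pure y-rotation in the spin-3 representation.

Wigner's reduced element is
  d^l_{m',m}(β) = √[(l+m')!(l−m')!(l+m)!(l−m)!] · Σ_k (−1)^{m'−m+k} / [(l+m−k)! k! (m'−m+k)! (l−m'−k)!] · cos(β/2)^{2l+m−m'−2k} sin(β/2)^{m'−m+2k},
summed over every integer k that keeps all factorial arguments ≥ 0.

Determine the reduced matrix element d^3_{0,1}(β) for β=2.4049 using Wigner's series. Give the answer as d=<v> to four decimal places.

d=0.5071

d^3_{0,1}(β=2.4049) via Wigner's sum:
Half-angle: c=0.360073, s=0.932924. N=√(6·6·24·2)=41.569219
Admissible k: 1..3 (factorial args all ≥0)
  k=1: (−1)^0·41.5692/(12)·0.3601^5·0.9329^1 = +0.019561
  k=2: (−1)^1·41.5692/(4)·0.3601^3·0.9329^3 = -0.393934
  k=3: (−1)^2·41.5692/(12)·0.3601^1·0.9329^5 = +0.881481
d^3_{0,1}(2.4049) = +0.019561 -0.393934 +0.881481 = +0.507108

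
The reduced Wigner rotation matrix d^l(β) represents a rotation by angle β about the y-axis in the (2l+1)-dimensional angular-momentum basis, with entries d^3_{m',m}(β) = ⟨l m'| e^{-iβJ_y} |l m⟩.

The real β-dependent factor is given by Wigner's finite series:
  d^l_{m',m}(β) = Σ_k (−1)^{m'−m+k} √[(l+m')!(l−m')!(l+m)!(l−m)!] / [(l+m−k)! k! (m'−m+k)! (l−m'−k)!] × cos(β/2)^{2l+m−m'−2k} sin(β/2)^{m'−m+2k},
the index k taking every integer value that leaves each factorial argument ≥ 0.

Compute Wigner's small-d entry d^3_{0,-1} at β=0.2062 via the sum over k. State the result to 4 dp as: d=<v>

d^3_{0,-1}(β=0.2062) via Wigner's sum:
With c≡cos(β/2)=0.994690 and s≡sin(β/2)=0.102917, N=[6·6·2·24]^{1/2}=41.569219
The bounds max(0,m−m')=0 and min(l+m,l−m')=2 give 3 terms
  k=0: (−1)^1·41.5692/(12)·0.9947^5·0.1029^1 = -0.347151
  k=1: (−1)^2·41.5692/(4)·0.9947^3·0.1029^3 = +0.011149
  k=2: (−1)^3·41.5692/(12)·0.9947^1·0.1029^5 = -0.000040
d^3_{0,-1}(0.2062) = -0.347151 +0.011149 -0.000040 = -0.336041

d=-0.3360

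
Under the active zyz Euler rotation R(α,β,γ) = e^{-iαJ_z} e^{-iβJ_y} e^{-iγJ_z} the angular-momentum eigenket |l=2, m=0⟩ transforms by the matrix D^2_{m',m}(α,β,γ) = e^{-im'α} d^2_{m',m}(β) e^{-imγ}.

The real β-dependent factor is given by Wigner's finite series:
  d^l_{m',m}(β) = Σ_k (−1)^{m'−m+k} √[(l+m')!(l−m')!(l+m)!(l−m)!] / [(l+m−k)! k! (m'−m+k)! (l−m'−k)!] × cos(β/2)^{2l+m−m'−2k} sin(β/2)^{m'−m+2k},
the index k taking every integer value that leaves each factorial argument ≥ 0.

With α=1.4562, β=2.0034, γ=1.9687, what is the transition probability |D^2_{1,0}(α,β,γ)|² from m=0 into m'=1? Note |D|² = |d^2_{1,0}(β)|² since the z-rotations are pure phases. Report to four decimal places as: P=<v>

P=0.2173

Split into d^2_{1,0}(β=2.0034) × two z-phases.
With c≡cos(β/2)=0.538871 and s≡sin(β/2)=0.842388, N=[6·1·2·2]^{1/2}=4.898979
The bounds max(0,m−m')=0 and min(l+m,l−m')=1 give 2 terms
  k=0: (−1)^1·4.8990/(2)·0.5389^3·0.8424^1 = -0.322881
  k=1: (−1)^2·4.8990/(2)·0.5389^1·0.8424^3 = +0.789037
d^2_{1,0}(2.0034) = -0.322881 +0.789037 = +0.466156
|D^2_{1,0}|² = |d^2_{1,0}(β)|² = (+0.466156)² = 0.217302 (the z-rotation phases have unit modulus)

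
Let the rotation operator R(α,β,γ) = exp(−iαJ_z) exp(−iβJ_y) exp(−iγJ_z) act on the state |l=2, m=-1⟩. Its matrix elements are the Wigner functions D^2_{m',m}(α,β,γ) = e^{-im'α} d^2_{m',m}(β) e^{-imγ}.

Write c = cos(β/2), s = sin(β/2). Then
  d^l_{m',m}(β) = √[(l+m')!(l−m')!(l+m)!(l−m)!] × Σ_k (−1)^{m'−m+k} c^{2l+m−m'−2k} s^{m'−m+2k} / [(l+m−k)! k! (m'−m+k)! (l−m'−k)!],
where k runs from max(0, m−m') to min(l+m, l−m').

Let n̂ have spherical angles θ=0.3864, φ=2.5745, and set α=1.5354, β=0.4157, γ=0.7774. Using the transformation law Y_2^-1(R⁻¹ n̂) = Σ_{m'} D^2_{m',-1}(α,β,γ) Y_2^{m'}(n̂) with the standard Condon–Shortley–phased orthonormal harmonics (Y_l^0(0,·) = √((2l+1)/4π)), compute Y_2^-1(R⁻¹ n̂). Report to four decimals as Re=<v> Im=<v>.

Need the full column D^2_{m',-1} for m'=−2..2 at α=1.5354, β=0.4157, γ=0.7774.
cos(β/2)=0.978477, sin(β/2)=0.206357
d^2_{-2,-1}: single k=1 term ⇒ +0.386634;  D = -0.294062-0.251025i
d^2_{-1,-1}: k∈[0..1] ⇒ +0.916647 -0.122309 = +0.794338;  D = -0.536787+0.585519i
d^2_{0,-1}: k∈[0..1] ⇒ -0.473528 +0.021061 = -0.452467;  D = -0.322491-0.317373i
d^2_{1,-1}: k∈[0..1] ⇒ +0.122309 -0.001813 = +0.120496;  D = +0.087506-0.082837i
d^2_{2,-1}: single k=0 term ⇒ -0.017196;  D = +0.011373+0.012899i
Y_2^{m'}(θ=0.3864,φ=2.5745) and Σ D·Y over m':
  (-0.2941-0.2510i)·(+0.0232+0.0497i)  (-0.5368+0.5855i)·(-0.2275-0.1449i)  (-0.3225-0.3174i)·(+0.4964+0.0000i)  (+0.0875-0.0828i)·(+0.2275-0.1449i)  (+0.0114+0.0129i)·(+0.0232-0.0497i)
Y_2^-1(R⁻¹ n̂) = +0.061299-0.265195i

Re=0.0613 Im=-0.2652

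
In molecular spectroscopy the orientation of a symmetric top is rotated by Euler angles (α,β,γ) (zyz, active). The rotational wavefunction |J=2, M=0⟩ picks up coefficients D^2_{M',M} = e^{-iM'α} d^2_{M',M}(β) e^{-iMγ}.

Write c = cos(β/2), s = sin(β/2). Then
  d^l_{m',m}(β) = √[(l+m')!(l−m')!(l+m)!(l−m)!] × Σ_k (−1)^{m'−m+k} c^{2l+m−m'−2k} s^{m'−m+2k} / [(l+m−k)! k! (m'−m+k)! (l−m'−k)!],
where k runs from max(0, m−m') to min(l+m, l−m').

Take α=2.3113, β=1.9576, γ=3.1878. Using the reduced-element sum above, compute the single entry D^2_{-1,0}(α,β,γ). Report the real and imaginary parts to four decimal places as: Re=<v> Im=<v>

D^2_{-1,0}(2.3113,1.9576,3.1878) = e^{-i·-1·2.3113}·d^2_{-1,0}(1.9576)·e^{-i·0·3.1878}. Compute d first:
With c≡cos(β/2)=0.558019 and s≡sin(β/2)=0.829828, N=[1·6·2·2]^{1/2}=4.898979
The bounds max(0,m−m')=1 and min(l+m,l−m')=2 give 2 terms
  k=1: (−1)^0·4.8990/(2)·0.5580^3·0.8298^1 = +0.353192
  k=2: (−1)^1·4.8990/(2)·0.5580^1·0.8298^3 = -0.781069
d^2_{-1,0}(1.9576) = +0.353192 -0.781069 = -0.427877
Phases: e^{-i·(-1)·2.3113}=-0.674660+0.738129i, e^{-i·(0)·3.1878}=+1.000000+0.000000i ⇒ D=+0.288671-0.315828i

Re=0.2887 Im=-0.3158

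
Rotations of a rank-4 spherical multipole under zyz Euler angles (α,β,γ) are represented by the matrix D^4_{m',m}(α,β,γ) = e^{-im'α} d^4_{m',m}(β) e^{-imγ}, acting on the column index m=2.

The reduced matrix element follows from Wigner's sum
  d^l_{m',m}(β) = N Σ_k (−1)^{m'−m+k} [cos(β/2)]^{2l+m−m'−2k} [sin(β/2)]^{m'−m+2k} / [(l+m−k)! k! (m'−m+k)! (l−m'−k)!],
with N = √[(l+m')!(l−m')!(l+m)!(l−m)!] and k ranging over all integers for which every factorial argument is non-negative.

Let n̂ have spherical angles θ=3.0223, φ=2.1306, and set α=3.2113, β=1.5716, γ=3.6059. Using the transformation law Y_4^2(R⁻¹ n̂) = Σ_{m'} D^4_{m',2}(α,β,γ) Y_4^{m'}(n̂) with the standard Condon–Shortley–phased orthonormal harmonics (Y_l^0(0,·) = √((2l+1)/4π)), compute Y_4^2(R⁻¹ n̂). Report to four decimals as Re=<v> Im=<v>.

Need the full column D^4_{m',2} for m'=−4..4 at α=3.2113, β=1.5716, γ=3.6059.
cos(β/2)=0.706823, sin(β/2)=0.707391
d^4_{-4,2}: single k=6 term ⇒ +0.331250;  D = +0.263746-0.200412i
d^4_{-3,2}: k∈[5..6] ⇒ +0.702124 -0.234418 = +0.467706;  D = -0.351781+0.308220i
d^4_{-2,2}: k∈[4..6] ⇒ +0.937499 -0.751206 +0.062701 = +0.248994;  D = +0.175395-0.176734i
d^4_{-1,2}: k∈[3..5] ⇒ +0.883172 -1.326889 +0.265805 = -0.177912;  D = +0.116224-0.134703i
d^4_{0,2}: k∈[2..4] ⇒ +0.591974 -1.581137 +0.593880 = -0.395283;  D = -0.236752+0.316539i
d^4_{1,2}: k∈[1..3] ⇒ +0.264526 -1.324758 +0.884593 = -0.175639;  D = +0.095146-0.147636i
d^4_{2,2}: k∈[0..2] ⇒ +0.062299 -0.748794 +0.937499 = +0.251004;  D = +0.120947-0.219943i
d^4_{3,2}: k∈[0..1] ⇒ -0.233290 +0.700996 = +0.467706;  D = -0.196273+0.424530i
d^4_{4,2}: single k=0 term ⇒ +0.330187;  D = +0.117352-0.308630i
Y_4^{m'}(θ=3.0223,φ=2.1306) and Σ D·Y over m':
  (+0.2637-0.2004i)·(-0.0001-0.0001i)  (-0.3518+0.3082i)·(-0.0021+0.0002i)  (+0.1754-0.1767i)·(-0.0122+0.0252i)  (+0.1162-0.1347i)·(+0.1158+0.1848i)  (-0.2368+0.3165i)·(+0.7871+0.0000i)  (+0.0951-0.1476i)·(-0.1158+0.1848i)  (+0.1209-0.2199i)·(-0.0122-0.0252i)  (-0.1963+0.4245i)·(+0.0021+0.0002i)  (+0.1174-0.3086i)·(-0.0001+0.0001i)
Y_4^2(R⁻¹ n̂) = -0.136291+0.296042i

Re=-0.1363 Im=0.2960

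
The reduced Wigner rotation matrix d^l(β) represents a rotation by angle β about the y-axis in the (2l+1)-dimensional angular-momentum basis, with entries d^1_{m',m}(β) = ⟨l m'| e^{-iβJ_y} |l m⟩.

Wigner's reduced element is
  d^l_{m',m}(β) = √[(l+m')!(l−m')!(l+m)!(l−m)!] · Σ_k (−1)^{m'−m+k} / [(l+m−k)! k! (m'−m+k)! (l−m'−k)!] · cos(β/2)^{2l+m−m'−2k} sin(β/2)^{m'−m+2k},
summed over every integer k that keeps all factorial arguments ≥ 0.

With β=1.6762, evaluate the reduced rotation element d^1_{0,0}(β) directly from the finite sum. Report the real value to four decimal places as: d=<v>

d^1_{0,0}(β=1.6762) via Wigner's sum:
c=cos(1.6762/2)=0.668876, s=sin(1.6762/2)=0.743374; N=√[1·1·1·1]=1.000000
k: max(0,(0)−(0))=0 … min(1+(0),1−(0))=1
  k=0: (−1)^0·1.0000/(1)·0.6689^2·0.7434^0 = +0.447396
  k=1: (−1)^1·1.0000/(1)·0.6689^0·0.7434^2 = -0.552604
d^1_{0,0}(1.6762) = +0.447396 -0.552604 = -0.105209

d=-0.1052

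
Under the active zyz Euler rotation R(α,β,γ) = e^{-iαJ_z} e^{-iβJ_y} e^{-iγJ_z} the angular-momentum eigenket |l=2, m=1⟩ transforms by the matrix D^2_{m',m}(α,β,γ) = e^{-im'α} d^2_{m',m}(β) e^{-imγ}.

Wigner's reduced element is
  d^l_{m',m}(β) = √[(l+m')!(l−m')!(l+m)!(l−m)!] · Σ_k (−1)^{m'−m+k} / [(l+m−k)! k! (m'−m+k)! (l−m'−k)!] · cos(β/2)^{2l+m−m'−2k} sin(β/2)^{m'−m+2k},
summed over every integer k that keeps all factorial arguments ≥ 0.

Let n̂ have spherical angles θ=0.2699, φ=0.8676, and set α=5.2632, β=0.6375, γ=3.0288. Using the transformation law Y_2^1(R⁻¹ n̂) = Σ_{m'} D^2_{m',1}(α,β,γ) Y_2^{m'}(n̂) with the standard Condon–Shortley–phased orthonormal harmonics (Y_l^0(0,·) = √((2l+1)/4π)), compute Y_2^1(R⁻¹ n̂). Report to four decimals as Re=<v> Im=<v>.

Re=-0.3724 Im=0.1006

Need the full column D^2_{m',1} for m'=−2..2 at α=5.2632, β=0.6375, γ=3.0288.
cos(β/2)=0.949628, sin(β/2)=0.313380
d^2_{-2,1}: single k=3 term ⇒ +0.058452;  D = +0.020393+0.054779i
d^2_{-1,1}: k∈[2..3] ⇒ +0.265687 -0.009645 = +0.256042;  D = -0.157712+0.201704i
d^2_{0,1}: k∈[1..2] ⇒ +0.657366 -0.071588 = +0.585777;  D = -0.582055-0.065931i
d^2_{1,1}: k∈[0..1] ⇒ +0.813231 -0.265687 = +0.547544;  D = -0.232238-0.495852i
d^2_{2,1}: single k=0 term ⇒ -0.536737;  D = -0.295027+0.448381i
Y_2^{m'}(θ=0.2699,φ=0.8676) and Σ D·Y over m':
  (+0.0204+0.0548i)·(-0.0045-0.0271i)  (-0.1577+0.2017i)·(+0.1284-0.1514i)  (-0.5821-0.0659i)·(+0.5635+0.0000i)  (-0.2322-0.4959i)·(-0.1284-0.1514i)  (-0.2950+0.4484i)·(-0.0045+0.0271i)
Y_2^1(R⁻¹ n̂) = -0.372403+0.100646i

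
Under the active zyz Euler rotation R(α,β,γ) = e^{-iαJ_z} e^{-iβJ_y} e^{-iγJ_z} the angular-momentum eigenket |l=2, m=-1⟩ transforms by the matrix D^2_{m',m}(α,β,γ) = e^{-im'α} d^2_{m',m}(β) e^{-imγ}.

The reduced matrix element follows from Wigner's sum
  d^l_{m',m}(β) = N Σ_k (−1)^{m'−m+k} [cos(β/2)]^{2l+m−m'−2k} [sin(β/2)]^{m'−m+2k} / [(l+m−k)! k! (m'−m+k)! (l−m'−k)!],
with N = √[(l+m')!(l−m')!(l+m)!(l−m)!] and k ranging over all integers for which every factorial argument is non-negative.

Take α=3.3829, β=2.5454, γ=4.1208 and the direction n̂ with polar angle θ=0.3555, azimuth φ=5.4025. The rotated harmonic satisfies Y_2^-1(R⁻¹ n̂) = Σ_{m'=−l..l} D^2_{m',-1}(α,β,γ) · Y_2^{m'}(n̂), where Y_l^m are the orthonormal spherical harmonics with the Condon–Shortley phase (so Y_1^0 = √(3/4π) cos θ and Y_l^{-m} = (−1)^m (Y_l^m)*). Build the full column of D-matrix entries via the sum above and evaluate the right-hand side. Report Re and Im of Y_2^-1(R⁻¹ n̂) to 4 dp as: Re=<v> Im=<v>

Need the full column D^2_{m',-1} for m'=−2..2 at α=3.3829, β=2.5454, γ=4.1208.
cos(β/2)=0.293701, sin(β/2)=0.955897
d^2_{-2,-1}: single k=1 term ⇒ +0.048435;  D = -0.005268-0.048148i
d^2_{-1,-1}: k∈[0..1] ⇒ +0.007441 -0.236458 = -0.229018;  D = -0.078590-0.215111i
d^2_{0,-1}: k∈[0..1] ⇒ -0.059320 +0.628369 = +0.569049;  D = -0.317348-0.472342i
d^2_{1,-1}: k∈[0..1] ⇒ +0.236458 -0.834920 = -0.598462;  D = -0.442792-0.402607i
d^2_{2,-1}: single k=0 term ⇒ -0.513061;  D = +0.451089+0.244439i
Y_2^{m'}(θ=0.3555,φ=5.4025) and Σ D·Y over m':
  (-0.0053-0.0481i)·(-0.0089+0.0459i)  (-0.0786-0.2151i)·(+0.1605+0.1944i)  (-0.3173-0.4723i)·(+0.5162+0.0000i)  (-0.4428-0.4026i)·(-0.1605+0.1944i)  (+0.4511+0.2444i)·(-0.0089-0.0459i)
Y_2^-1(R⁻¹ n̂) = +0.024220-0.337778i

Re=0.0242 Im=-0.3378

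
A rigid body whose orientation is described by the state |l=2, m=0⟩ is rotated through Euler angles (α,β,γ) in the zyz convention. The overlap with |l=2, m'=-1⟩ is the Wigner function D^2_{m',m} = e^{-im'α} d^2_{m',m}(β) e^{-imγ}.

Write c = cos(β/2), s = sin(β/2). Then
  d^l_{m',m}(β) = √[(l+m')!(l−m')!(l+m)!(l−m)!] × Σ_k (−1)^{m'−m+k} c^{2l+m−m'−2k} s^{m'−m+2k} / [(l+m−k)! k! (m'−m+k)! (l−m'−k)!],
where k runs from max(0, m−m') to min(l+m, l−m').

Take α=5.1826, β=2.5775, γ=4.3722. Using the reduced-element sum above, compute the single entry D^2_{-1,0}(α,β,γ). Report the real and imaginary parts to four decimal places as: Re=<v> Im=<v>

D^2_{-1,0}(5.1826,2.5775,4.3722) = e^{-i·-1·5.1826}·d^2_{-1,0}(2.5775)·e^{-i·0·4.3722}. Compute d first:
Half-angle: c=0.278322, s=0.960488. N=√(1·6·2·2)=4.898979
Admissible k: 1..2 (factorial args all ≥0)
  k=1: (−1)^0·4.8990/(2)·0.2783^3·0.9605^1 = +0.050723
  k=2: (−1)^1·4.8990/(2)·0.2783^1·0.9605^3 = -0.604085
d^2_{-1,0}(2.5775) = +0.050723 -0.604085 = -0.553362
D = (+0.453074-0.891473i)·(-0.553362)·(+1.000000+0.000000i) = -0.250714+0.493307i

Re=-0.2507 Im=0.4933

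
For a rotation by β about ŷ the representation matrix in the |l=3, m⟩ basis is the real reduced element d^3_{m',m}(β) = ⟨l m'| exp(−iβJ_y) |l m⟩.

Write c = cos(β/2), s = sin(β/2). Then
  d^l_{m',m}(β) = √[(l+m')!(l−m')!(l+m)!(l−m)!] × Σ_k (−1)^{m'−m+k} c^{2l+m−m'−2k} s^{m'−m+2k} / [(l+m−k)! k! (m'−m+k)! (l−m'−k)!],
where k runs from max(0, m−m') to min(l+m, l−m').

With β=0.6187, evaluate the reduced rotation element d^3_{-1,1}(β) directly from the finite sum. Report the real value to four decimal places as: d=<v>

d=0.3962

d^3_{-1,1}(β=0.6187) via Wigner's sum:
Half-angle: c=0.952532, s=0.304440. N=√(2·24·24·2)=48.000000
k: max(0,(1)−(-1))=2 … min(3+(1),3−(-1))=4
  k=2: (−1)^0·48.0000/(8)·0.9525^4·0.3044^2 = +0.457795
  k=3: (−1)^1·48.0000/(6)·0.9525^2·0.3044^4 = -0.062352
  k=4: (−1)^2·48.0000/(48)·0.9525^0·0.3044^6 = +0.000796
d^3_{-1,1}(0.6187) = +0.457795 -0.062352 +0.000796 = +0.396239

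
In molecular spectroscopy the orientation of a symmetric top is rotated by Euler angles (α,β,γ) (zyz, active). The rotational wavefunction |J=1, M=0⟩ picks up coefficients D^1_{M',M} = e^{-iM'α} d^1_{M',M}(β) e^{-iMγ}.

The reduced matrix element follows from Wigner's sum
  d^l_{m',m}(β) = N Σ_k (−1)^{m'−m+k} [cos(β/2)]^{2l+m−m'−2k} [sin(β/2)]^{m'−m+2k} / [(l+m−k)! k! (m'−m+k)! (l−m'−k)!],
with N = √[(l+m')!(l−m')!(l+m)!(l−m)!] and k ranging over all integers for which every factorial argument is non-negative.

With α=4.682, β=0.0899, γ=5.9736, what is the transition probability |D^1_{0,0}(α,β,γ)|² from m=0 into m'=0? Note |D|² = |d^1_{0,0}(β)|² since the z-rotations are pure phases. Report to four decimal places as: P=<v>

P=0.9919

Split into d^1_{0,0}(β=0.0899) × two z-phases.
With c≡cos(β/2)=0.998990 and s≡sin(β/2)=0.044935, N=[1·1·1·1]^{1/2}=1.000000
The bounds max(0,m−m')=0 and min(l+m,l−m')=1 give 2 terms
  k=0: (−1)^0·1.0000/(1)·0.9990^2·0.0449^0 = +0.997981
  k=1: (−1)^1·1.0000/(1)·0.9990^0·0.0449^2 = -0.002019
d^1_{0,0}(0.0899) = +0.997981 -0.002019 = +0.995962
|D^1_{0,0}|² = |d^1_{0,0}(β)|² = (+0.995962)² = 0.991940 (the z-rotation phases have unit modulus)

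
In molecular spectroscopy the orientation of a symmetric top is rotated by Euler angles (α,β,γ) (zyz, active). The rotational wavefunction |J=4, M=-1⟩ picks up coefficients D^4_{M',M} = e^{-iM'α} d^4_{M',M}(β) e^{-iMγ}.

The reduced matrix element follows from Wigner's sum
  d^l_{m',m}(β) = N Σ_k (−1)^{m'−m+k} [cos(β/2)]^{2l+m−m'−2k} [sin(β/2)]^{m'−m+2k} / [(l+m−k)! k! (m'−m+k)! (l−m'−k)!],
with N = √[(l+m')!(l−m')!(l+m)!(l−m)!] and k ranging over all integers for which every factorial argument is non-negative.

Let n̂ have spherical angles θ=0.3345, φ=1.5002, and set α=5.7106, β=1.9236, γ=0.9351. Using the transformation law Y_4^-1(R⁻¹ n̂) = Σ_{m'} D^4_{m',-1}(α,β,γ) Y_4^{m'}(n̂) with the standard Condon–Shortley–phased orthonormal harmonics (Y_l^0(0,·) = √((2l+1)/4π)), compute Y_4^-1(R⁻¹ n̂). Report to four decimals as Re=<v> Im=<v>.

Need the full column D^4_{m',-1} for m'=−4..4 at α=5.7106, β=1.9236, γ=0.9351.
cos(β/2)=0.572045, sin(β/2)=0.820223
d^4_{-4,-1}: single k=3 term ⇒ +0.252952;  D = +0.054104-0.247098i
d^4_{-3,-1}: k∈[2..3] ⇒ +0.187117 -0.641158 = -0.454041;  D = -0.321935+0.320174i
d^4_{-2,-1}: k∈[1..3] ⇒ +0.069755 -0.717052 +0.982795 = +0.335499;  D = +0.328123-0.069961i
d^4_{-1,-1}: k∈[0..3] ⇒ +0.011467 -0.353617 +1.454010 -0.996437 = +0.115422;  D = +0.107921+0.040932i
d^4_{0,-1}: k∈[0..3] ⇒ -0.073528 +0.907007 -1.864723 +0.638950 = -0.392295;  D = -0.232920-0.315663i
d^4_{1,-1}: k∈[0..3] ⇒ +0.235745 -1.454010 +1.494656 -0.204858 = +0.071532;  D = +0.004511+0.071390i
d^4_{2,-1}: k∈[0..2] ⇒ -0.478035 +1.474193 -0.606161 = +0.389997;  D = -0.190209+0.340468i
d^4_{3,-1}: k∈[0..1] ⇒ +0.641158 -0.790898 = -0.149739;  D = +0.132209-0.070304i
d^4_{4,-1}: single k=0 term ⇒ -0.520046;  D = +0.518219+0.043554i
Y_4^{m'}(θ=0.3345,φ=1.5002) and Σ D·Y over m':
  (+0.0541-0.2471i)·(+0.0049+0.0014i)  (-0.3219+0.3202i)·(-0.0088+0.0409i)  (+0.3281-0.0700i)·(-0.1872-0.0266i)  (+0.1079+0.0409i)·(+0.0336-0.4750i)  (-0.2329-0.3157i)·(+0.4332+0.0000i)  (+0.0045+0.0714i)·(-0.0336-0.4750i)  (-0.1902+0.3405i)·(-0.1872+0.0266i)  (+0.1322-0.0703i)·(+0.0088+0.0409i)  (+0.5182+0.0436i)·(+0.0049-0.0014i)
Y_4^-1(R⁻¹ n̂) = -0.083820-0.268488i

Re=-0.0838 Im=-0.2685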